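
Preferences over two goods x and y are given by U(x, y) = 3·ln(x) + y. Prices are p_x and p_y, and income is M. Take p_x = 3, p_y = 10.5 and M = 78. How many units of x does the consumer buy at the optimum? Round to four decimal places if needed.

x* = 10.5

MU_x = 3/x, MU_y = 1. Tangency: 3/x = p_x/p_y.
So x*(p_x,p_y) = 3·p_y/p_x, independent of income; and y* = (M − 3·p_y)/p_y.
At the given prices: x* = 3·10.5/3 = 10.5.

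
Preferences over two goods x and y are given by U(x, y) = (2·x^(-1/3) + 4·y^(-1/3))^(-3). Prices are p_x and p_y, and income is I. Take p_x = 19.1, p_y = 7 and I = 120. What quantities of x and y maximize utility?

x* = 2.7215, y* = 9.717

Substitute y = (y/x)·x into the budget: x* = I/(p_x + p_y·(y/x)).
Numerically y/x = 3.570459, so x* = 120/(19.1 + 7·3.570459) = 2.7215 and y* = 3.570459·2.7215 = 9.717.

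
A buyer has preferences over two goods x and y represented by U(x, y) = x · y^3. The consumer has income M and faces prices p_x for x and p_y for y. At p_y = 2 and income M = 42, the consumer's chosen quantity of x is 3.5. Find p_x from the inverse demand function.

p_x = 3

The MRS is (1/3)·y/x. Set MRS = p_x/p_y.
So p_y·y = 3·p_x·x; combined with the budget, a share 0.25 of income goes to x.
Demand: x*(p_x,p_y,M) = 0.25·M/p_x and y* = 0.75·M/p_y.
Set x* = 3.5 in the demand function and solve for p_x: p_x = 3.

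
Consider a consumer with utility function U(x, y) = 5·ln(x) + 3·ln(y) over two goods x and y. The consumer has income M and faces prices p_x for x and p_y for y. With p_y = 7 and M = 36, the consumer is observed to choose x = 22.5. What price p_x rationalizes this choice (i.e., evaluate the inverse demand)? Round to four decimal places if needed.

MU_x/MU_y = (5·y)/(3·x); tangency sets this equal to p_x/p_y.
Rearranging, p_y·y = (3/5)·p_x·x. Substituting into the budget gives p_x·x·(1 + (3/5)) = M.
Demand: x*(p_x,p_y,M) = 0.625·M/p_x and y* = 0.375·M/p_y.
Set x* = 22.5 in the demand function and solve for p_x: p_x = 1.

p_x = 1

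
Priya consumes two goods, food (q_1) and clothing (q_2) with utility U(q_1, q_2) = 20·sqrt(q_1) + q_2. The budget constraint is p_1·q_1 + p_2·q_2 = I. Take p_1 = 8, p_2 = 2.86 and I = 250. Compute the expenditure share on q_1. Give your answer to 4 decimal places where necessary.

share on q_1 = 0.409

Solve: √q_1 = 10·p_2/p_1, so q_1*(p_1,p_2) = (10·p_2/p_1)², and q_2* = (I − p_1·q_1*)/p_2.
Plugging in: q_1* = (10·2.86/8)² = 12.7806, q_2* = 51.6626.
Expenditure on q_1: 8·12.7806 = 102.245; share = 0.409.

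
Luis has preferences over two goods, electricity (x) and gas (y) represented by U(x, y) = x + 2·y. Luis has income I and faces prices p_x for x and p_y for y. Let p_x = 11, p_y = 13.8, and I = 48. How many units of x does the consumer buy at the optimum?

Linear utility — the consumer picks whichever good has higher MU/price: 1/11 = 0.0909 vs 2/13.8 = 0.1449.
y gives more utility per dollar, so spend all income on y: y* = I/p_y, x* = 0.
Numerically: x* = 0, y* = 3.4783.

x* = 0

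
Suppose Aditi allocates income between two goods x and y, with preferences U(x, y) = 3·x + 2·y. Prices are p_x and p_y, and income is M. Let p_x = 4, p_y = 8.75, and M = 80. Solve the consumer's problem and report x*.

Perfect substitutes: compare marginal utility per dollar. 3/p_x vs 2/p_y → 0.75 vs 0.2286.
x gives more utility per dollar, so spend all income on x: x* = M/p_x, y* = 0.
Numerically: x* = 20, y* = 0.

x* = 20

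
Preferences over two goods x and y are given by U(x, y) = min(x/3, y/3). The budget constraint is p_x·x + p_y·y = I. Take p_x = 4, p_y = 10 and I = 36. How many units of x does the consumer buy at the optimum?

With perfect complements, no substitution: consume in ratio x:y = 3:3.
Budget: p_x·x + p_y·x = I, so (3·p_x + 3·p_y)·x = 3·I.
Demand: x*(p_x,p_y,I) = 3·I/(3·p_x + 3·p_y), y* = 3·I/(3·p_x + 3·p_y).
Here 3·4 + 3·10 = 42, giving x* = 2.5714.

x* = 2.5714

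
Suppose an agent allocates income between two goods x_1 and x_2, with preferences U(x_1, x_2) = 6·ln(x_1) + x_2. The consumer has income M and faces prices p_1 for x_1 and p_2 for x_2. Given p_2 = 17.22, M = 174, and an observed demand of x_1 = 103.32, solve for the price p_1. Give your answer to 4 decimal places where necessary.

p_1 = 1

Set MRS = p_1/p_2: (6/x_1)/1 = p_1/p_2.
So x_1*(p_1,p_2) = 6·p_2/p_1, independent of income; and x_2* = (M − 6·p_2)/p_2.
Set x_1* = 103.32 in the demand function and solve for p_1: p_1 = 1.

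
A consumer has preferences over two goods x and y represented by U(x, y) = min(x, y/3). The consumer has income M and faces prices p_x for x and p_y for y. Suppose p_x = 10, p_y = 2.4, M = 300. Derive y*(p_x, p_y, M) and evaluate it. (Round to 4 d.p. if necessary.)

With perfect complements, no substitution: consume in ratio x:y = 1:3.
Budget: p_x·x + p_y·3·x = M, so (p_x + 3·p_y)·x = M.
Demand: x*(p_x,p_y,M) = M/(p_x + 3·p_y), y* = 3·M/(p_x + 3·p_y).
Here 10 + 3·2.4 = 17.2, giving y* = 52.3256.

y* = 52.3256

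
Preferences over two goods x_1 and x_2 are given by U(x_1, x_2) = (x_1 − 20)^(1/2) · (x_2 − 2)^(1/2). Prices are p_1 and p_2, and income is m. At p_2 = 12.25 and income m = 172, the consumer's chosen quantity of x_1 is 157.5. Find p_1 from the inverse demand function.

p_1 = 0.5

Let x_1' = x_1−20, x_2' = x_2−2. MRS = x_2'/x_1' = p_1/p_2.
Substituting into the budget: x_1* = 20 + 0.5·(m − 20·p_1 − 2·p_2)/p_1, and x_2* = 2 + 0.5·(…)/p_2.
Set x_1* = 157.5 in the demand function and solve for p_1: p_1 = 0.5.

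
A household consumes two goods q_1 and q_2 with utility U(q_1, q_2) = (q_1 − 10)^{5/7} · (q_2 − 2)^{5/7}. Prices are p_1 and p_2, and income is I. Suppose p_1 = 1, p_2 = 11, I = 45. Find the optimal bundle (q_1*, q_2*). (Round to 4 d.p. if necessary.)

q_1* = 16.5, q_2* = 2.5909

Let q_1' = q_1−10, q_2' = q_2−2. MRS = q_2'/q_1' = p_1/p_2.
Substituting into the budget: q_1* = 10 + 0.5·(I − 10·p_1 − 2·p_2)/p_1, and q_2* = 2 + 0.5·(…)/p_2.
Discretionary income = 45 − 10·1 − 2·11 = 13; q_1* = 10 + 0.5·13/1 = 16.5; q_2* = 2 + 0.5·13/11 = 2.5909.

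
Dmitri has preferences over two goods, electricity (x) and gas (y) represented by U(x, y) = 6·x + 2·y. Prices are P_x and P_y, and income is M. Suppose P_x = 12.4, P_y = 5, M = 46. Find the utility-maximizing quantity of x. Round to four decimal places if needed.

x gives more utility per dollar, so spend all income on x: x* = M/P_x, y* = 0.
Numerically: x* = 3.7097, y* = 0.

x* = 3.7097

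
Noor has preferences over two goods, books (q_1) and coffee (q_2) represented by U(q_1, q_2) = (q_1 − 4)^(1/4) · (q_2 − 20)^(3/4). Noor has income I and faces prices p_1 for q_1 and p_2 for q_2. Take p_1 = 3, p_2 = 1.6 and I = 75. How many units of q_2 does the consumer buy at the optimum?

q_2* = 34.5312

After buying the subsistence bundle (4, 20), a share 0.25 of the remaining income goes to q_1: q_1* = 4 + 0.25·(I − 4p_1 − 20p_2)/p_1.
Discretionary income = 75 − 4·3 − 20·1.6 = 31; q_2* = 20 + 0.75·31/1.6 = 34.5312.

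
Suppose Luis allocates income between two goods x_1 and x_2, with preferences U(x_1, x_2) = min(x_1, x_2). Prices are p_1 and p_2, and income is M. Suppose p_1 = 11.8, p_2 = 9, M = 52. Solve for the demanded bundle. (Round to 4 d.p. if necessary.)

Demand: x_1*(p_1,p_2,M) = M/(p_1 + p_2), x_2* = M/(p_1 + p_2).
Here 11.8 + 9 = 20.8, giving x_1* = 2.5 and x_2* = 2.5.

x_1* = 2.5, x_2* = 2.5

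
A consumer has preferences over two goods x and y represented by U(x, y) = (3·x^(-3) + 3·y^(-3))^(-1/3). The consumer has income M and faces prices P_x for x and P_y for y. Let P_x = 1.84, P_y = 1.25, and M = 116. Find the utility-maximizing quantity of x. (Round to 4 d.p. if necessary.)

x* = 36.0601

MRS = MU_x/MU_y = (y/x)^(4). Set equal to P_x/P_y.
Solve for the ratio: y/x = [P_x/P_y]^(0.25).
With the ratio pinned down, the budget gives x* = M/(P_x + P_y·(y/x)) and y* = (y/x)·x*.
Numerically y/x = 1.101481, so x* = 116/(1.84 + 1.25·1.101481) = 36.0601.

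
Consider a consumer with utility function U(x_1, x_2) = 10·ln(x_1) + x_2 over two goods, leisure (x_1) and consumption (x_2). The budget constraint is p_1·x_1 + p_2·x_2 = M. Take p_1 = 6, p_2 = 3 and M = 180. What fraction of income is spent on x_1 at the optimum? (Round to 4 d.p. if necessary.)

share on x_1 = 0.1667

Set MRS = p_1/p_2: (10/x_1)/1 = p_1/p_2.
So x_1*(p_1,p_2) = 10·p_2/p_1, independent of income; and x_2* = (M − 10·p_2)/p_2.
At the given prices: x_1* = 10·3/6 = 5, and x_2* = 50.
Expenditure on x_1: 6·5 = 30; share = 0.1667.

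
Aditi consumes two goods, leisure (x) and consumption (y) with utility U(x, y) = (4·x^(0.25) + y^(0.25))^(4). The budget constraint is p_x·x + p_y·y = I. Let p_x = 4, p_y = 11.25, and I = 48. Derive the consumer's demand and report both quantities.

MRS = MU_x/MU_y = 4·(y/x)^(0.75). Set equal to p_x/p_y.
Solve for the ratio: y/x = [(1/4)·p_x/p_y]^(4/3).
Substitute y = (y/x)·x into the budget: x* = I/(p_x + p_y·(y/x)).
Numerically y/x = 0.03967, so x* = 48/(4 + 11.25·0.03967) = 10.7955 and y* = 0.03967·10.7955 = 0.4283.

x* = 10.7955, y* = 0.4283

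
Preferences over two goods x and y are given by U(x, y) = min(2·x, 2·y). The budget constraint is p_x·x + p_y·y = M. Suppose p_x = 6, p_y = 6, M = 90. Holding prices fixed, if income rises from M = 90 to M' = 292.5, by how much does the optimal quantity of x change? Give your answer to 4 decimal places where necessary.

Leontief preferences: the optimum is at the kink where x/2 = y/2, i.e. y = x.
Budget: p_x·x + p_y·x = M, so (2·p_x + 2·p_y)·x = 2·M.
Demand: x*(p_x,p_y,M) = 2·M/(2·p_x + 2·p_y), y* = 2·M/(2·p_x + 2·p_y).
Here 2·6 + 2·6 = 24, giving x* = 7.5.
At M' = 292.5: x* = 24.375. Change: 24.375 − 7.5 = 16.875.

Δx* = 16.875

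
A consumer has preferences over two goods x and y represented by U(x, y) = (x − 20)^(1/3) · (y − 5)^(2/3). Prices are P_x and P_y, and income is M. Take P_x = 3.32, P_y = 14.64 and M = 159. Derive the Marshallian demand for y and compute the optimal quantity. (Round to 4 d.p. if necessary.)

y* = 5.8834

MRS = (1/2)·(y−5)/(x−20). Tangency with P_x/P_y gives y−5 = 2·(P_x/P_y)·(x−20).
After buying the subsistence bundle (20, 5), a share 1/3 of the remaining income goes to x: x* = 20 + 1/3·(M − 20P_x − 5P_y)/P_x.
Discretionary income = 159 − 20·3.32 − 5·14.64 = 19.4; y* = 5 + 2/3·19.4/14.64 = 5.8834.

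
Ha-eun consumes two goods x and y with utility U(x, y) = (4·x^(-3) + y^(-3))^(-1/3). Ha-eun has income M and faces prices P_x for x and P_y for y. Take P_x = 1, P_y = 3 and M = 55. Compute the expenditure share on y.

MU_x ∝ 4·x^(-4), MU_y ∝ y^(-4), so MRS = 4·(y/x)^(4) = P_x/P_y.
Hence y/x = ((1/4)·P_x/P_y)^(1/(4)), i.e. raised to the 0.25 power.
Substitute y = (y/x)·x into the budget: x* = M/(P_x + P_y·(y/x)).
Numerically y/x = 0.537285, so x* = 55/(1 + 3·0.537285) = 21.0578 and y* = 0.537285·21.0578 = 11.3141.
Expenditure on y: 3·11.3141 = 33.9422; share = 0.6171.

share on y = 0.6171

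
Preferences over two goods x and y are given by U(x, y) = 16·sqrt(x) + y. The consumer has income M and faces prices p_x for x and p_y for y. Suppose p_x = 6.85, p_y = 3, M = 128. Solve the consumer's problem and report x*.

Utility is quasi-linear in y; the FOC for x is 8/√x = p_x/p_y.
Thus x* = (8·p_y/p_x)² — independent of M — with the rest of income spent on y.
Plugging in: x* = (8·3/6.85)² = 12.2756.

x* = 12.2756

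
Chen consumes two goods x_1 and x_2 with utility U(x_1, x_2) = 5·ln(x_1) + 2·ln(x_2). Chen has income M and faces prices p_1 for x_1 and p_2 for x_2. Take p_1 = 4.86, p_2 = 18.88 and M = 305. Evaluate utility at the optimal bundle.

V = 22.0729

MU_x_1/MU_x_2 = (5·x_2)/(2·x_1); tangency sets this equal to p_1/p_2.
So 5·p_2·x_2 = 2·p_1·x_1; combined with the budget, a share 5/7 of income goes to x_1.
Demand: x_1*(p_1,p_2,M) = 5/7·M/p_1 and x_2* = 2/7·M/p_2.
At p_1=4.86, p_2=18.88, M=305: x_1* = 5/7·305/4.86 = 44.8266, x_2* = 4.6156.
Utility at the optimum: U(44.8266, 4.6156) = 22.0729.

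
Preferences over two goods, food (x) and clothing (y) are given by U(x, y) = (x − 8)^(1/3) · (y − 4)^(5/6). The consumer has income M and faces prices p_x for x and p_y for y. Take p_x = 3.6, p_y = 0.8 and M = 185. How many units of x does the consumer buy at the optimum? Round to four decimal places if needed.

This is Cobb-Douglas in (x−8, y−4): tangency gives 1/3·p_y·(y−4) = 5/6·p_x·(x−8).
After buying the subsistence bundle (8, 4), a share 2/7 of the remaining income goes to x: x* = 8 + 2/7·(M − 8p_x − 4p_y)/p_x.
Discretionary income = 185 − 8·3.6 − 4·0.8 = 153; x* = 8 + 2/7·153/3.6 = 20.1429.

x* = 20.1429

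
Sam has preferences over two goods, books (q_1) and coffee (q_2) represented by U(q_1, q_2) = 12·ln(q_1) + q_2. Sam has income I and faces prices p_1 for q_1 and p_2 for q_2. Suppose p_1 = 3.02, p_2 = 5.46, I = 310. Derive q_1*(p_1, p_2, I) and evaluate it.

q_1* = 21.6954

MU_q_1 = 12/q_1, MU_q_2 = 1. Tangency: 12/q_1 = p_1/p_2.
So q_1*(p_1,p_2) = 12·p_2/p_1, independent of income; and q_2* = (I − 12·p_2)/p_2.
At the given prices: q_1* = 12·5.46/3.02 = 21.6954.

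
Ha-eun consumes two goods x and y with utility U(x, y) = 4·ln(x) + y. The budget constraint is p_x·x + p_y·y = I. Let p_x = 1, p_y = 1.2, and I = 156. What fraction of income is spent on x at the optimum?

MU_x = 4/x, MU_y = 1. Tangency: 4/x = p_x/p_y.
So x*(p_x,p_y) = 4·p_y/p_x, independent of income; and y* = (I − 4·p_y)/p_y.
At the given prices: x* = 4·1.2/1 = 4.8, and y* = 126.
Expenditure on x: 1·4.8 = 4.8; share = 0.0308.

share on x = 0.0308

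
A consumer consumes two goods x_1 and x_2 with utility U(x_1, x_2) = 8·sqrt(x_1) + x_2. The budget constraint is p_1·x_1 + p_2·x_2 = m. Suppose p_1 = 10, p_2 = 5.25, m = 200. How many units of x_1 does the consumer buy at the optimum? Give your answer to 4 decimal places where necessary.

Set MRS = p_1/p_2: 4·x_1^(−1/2) = p_1/p_2.
Thus x_1* = (4·p_2/p_1)² — independent of m — with the rest of income spent on x_2.
Plugging in: x_1* = (4·5.25/10)² = 4.41.

x_1* = 4.41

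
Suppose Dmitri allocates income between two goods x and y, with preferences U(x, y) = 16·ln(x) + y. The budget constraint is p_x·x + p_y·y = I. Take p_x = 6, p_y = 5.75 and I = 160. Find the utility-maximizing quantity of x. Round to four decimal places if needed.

x* = 15.3333

So x*(p_x,p_y) = 16·p_y/p_x, independent of income; and y* = (I − 16·p_y)/p_y.
At the given prices: x* = 16·5.75/6 = 15.3333.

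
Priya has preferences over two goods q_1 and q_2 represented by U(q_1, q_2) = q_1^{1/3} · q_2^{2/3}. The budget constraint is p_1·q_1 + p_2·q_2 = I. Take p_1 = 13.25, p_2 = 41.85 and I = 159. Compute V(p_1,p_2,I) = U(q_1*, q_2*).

V = 2.9496

Demand: q_1*(p_1,p_2,I) = 1/3·I/p_1 and q_2* = 2/3·I/p_2.
At p_1=13.25, p_2=41.85, I=159: q_1* = 1/3·159/13.25 = 4, q_2* = 2.5329.
Utility at the optimum: U(4, 2.5329) = 2.9496.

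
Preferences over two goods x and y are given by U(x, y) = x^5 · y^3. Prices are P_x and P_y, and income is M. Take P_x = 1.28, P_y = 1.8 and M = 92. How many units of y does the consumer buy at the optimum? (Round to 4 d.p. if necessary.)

y* = 19.1667

Tangency: MRS = (5/3)·y/x = P_x/P_y.
So 5·P_y·y = 3·P_x·x; combined with the budget, a share 0.625 of income goes to x.
Demand: x*(P_x,P_y,M) = 0.625·M/P_x and y* = 0.375·M/P_y.
At P_x=1.28, P_y=1.8, M=92: y* = 0.375·92/1.8 = 19.1667.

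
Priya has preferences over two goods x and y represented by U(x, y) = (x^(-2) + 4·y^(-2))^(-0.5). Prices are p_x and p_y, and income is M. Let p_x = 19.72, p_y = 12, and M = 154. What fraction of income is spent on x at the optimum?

share on x = 0.4673

Substitute y = (y/x)·x into the budget: x* = M/(p_x + p_y·(y/x)).
Numerically y/x = 1.873248, so x* = 154/(19.72 + 12·1.873248) = 3.6494 and y* = 1.873248·3.6494 = 6.8362.
Expenditure on x: 19.72·3.6494 = 71.9657; share = 0.4673.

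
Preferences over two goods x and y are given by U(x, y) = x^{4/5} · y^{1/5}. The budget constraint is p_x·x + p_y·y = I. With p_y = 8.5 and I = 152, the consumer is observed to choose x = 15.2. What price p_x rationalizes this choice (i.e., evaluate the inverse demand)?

MU_x/MU_y = (0.8·y)/(0.2·x); tangency sets this equal to p_x/p_y.
Rearranging, p_y·y = (1/4)·p_x·x. Substituting into the budget gives p_x·x·(1 + (1/4)) = I.
Demand: x*(p_x,p_y,I) = 0.8·I/p_x and y* = 0.2·I/p_y.
Set x* = 15.2 in the demand function and solve for p_x: p_x = 8.

p_x = 8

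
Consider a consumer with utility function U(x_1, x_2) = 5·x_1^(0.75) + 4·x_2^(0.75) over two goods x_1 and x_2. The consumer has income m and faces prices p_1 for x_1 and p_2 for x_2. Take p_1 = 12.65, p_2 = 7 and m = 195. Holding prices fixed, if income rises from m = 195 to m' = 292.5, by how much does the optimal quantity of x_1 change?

Δx_1* = 2.2554

MRS = MU_x_1/MU_x_2 = (5/4)·(x_2/x_1)^(0.25). Set equal to p_1/p_2.
Solve for the ratio: x_2/x_1 = [(4/5)·p_1/p_2]^(4).
Substitute x_2 = (x_2/x_1)·x_1 into the budget: x_1* = m/(p_1 + p_2·(x_2/x_1)).
Numerically x_2/x_1 = 4.368475, so x_1* = 195/(12.65 + 7·4.368475) = 4.5108.
At m' = 292.5: x_1* = 6.7662. Change: 6.7662 − 4.5108 = 2.2554.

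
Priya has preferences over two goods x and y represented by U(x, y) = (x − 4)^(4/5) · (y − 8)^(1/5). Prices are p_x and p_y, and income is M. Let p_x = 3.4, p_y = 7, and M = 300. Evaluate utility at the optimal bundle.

V = 35.5597

After buying the subsistence bundle (4, 8), a share 0.8 of the remaining income goes to x: x* = 4 + 0.8·(M − 4p_x − 8p_y)/p_x.
Discretionary income = 300 − 4·3.4 − 8·7 = 230.4; x* = 4 + 0.8·230.4/3.4 = 58.2118; y* = 8 + 0.2·230.4/7 = 14.5829.
Utility at the optimum: U(58.2118, 14.5829) = 35.5597.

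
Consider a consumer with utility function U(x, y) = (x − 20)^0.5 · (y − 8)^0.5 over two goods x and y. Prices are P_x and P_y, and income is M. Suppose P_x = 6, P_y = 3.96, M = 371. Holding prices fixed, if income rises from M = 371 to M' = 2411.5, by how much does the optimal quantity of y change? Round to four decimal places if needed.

Δy* = 257.6389

MRS = (y−8)/(x−20). Tangency with P_x/P_y gives y−8 = (P_x/P_y)·(x−20).
Substituting into the budget: x* = 20 + 0.5·(M − 20·P_x − 8·P_y)/P_x, and y* = 8 + 0.5·(…)/P_y.
Discretionary income = 371 − 20·6 − 8·3.96 = 219.32; y* = 8 + 0.5·219.32/3.96 = 35.6919.
At M' = 2411.5: y* = 293.3308. Change: 293.3308 − 35.6919 = 257.6389.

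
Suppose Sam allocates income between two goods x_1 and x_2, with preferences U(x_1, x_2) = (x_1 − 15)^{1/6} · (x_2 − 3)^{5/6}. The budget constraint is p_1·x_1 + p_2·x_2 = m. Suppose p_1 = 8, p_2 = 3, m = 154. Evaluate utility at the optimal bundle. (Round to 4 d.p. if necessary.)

V = 4.5097

MRS = (1/5)·(x_2−3)/(x_1−15). Tangency with p_1/p_2 gives x_2−3 = 5·(p_1/p_2)·(x_1−15).
Substituting into the budget: x_1* = 15 + 1/6·(m − 15·p_1 − 3·p_2)/p_1, and x_2* = 3 + 5/6·(…)/p_2.
Discretionary income = 154 − 15·8 − 3·3 = 25; x_1* = 15 + 1/6·25/8 = 15.5208; x_2* = 3 + 5/6·25/3 = 9.9444.
Utility at the optimum: U(15.5208, 9.9444) = 4.5097.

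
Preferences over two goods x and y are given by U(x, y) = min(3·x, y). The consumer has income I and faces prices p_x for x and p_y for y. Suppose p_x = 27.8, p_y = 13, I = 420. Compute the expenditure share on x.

share on x = 0.4162

Leontief preferences: the optimum is at the kink where x/1 = y/3, i.e. y = 3·x.
Budget: p_x·x + p_y·3·x = I, so (p_x + 3·p_y)·x = I.
Demand: x*(p_x,p_y,I) = I/(p_x + 3·p_y), y* = 3·I/(p_x + 3·p_y).
Here 27.8 + 3·13 = 66.8, giving x* = 6.2874 and y* = 18.8623.
Expenditure on x: 27.8·6.2874 = 174.7904; share = 0.4162.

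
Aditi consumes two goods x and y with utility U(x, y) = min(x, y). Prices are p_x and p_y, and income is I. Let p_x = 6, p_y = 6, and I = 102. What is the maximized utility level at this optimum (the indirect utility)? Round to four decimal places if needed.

V = 8.5

Leontief preferences: the optimum is at the kink where x/1 = y/1, i.e. y = x.
Budget: p_x·x + p_y·x = I, so (p_x + p_y)·x = I.
Demand: x*(p_x,p_y,I) = I/(p_x + p_y), y* = I/(p_x + p_y).
Here 6 + 6 = 12, giving x* = 8.5 and y* = 8.5.
Utility at the optimum: U(8.5, 8.5) = 8.5.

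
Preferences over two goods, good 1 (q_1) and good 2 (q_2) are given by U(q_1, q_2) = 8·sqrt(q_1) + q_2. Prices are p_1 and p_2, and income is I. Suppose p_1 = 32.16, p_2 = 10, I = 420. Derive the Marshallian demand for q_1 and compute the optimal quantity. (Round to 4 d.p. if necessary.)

q_1* = 1.547

MU_q_1 = 4/√q_1, MU_q_2 = 1. Tangency: 4/√q_1 = p_1/p_2.
Thus q_1* = (4·p_2/p_1)² — independent of I — with the rest of income spent on q_2.
Plugging in: q_1* = (4·10/32.16)² = 1.547.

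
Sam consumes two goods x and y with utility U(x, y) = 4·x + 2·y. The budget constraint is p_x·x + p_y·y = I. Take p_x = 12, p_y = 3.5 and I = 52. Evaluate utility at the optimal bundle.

Perfect substitutes: compare marginal utility per dollar. 4/p_x vs 2/p_y → 0.3333 vs 0.5714.
y gives more utility per dollar, so spend all income on y: y* = I/p_y, x* = 0.
Numerically: x* = 0, y* = 14.8571.
Utility at the optimum: U(0, 14.8571) = 29.7143.

V = 29.7143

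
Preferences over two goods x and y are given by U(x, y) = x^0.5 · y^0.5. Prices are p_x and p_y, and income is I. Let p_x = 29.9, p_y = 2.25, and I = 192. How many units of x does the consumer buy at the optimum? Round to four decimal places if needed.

At p_x=29.9, p_y=2.25, I=192: x* = 0.5·192/29.9 = 3.2107.

x* = 3.2107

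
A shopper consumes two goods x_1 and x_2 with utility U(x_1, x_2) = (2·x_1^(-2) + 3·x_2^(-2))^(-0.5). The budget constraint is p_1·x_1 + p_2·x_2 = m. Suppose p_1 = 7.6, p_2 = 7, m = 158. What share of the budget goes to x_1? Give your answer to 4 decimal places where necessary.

share on x_1 = 0.4799

From the CES first-order condition, (2/3)·(x_2/x_1)^(3) = p_1/p_2.
Solve for the ratio: x_2/x_1 = [(3/2)·p_1/p_2]^(1/3).
Substitute x_2 = (x_2/x_1)·x_1 into the budget: x_1* = m/(p_1 + p_2·(x_2/x_1)).
Numerically x_2/x_1 = 1.176528, so x_1* = 158/(7.6 + 7·1.176528) = 9.9775 and x_2* = 1.176528·9.9775 = 11.7388.
Expenditure on x_1: 7.6·9.9775 = 75.8287; share = 0.4799.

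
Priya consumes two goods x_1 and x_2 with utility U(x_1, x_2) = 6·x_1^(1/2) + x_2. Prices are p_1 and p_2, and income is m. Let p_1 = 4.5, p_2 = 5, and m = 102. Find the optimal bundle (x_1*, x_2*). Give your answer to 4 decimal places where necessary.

x_1* = 11.1111, x_2* = 10.4

Utility is quasi-linear in x_2; the FOC for x_1 is 3/√x_1 = p_1/p_2.
Thus x_1* = (3·p_2/p_1)² — independent of m — with the rest of income spent on x_2.
Plugging in: x_1* = (3·5/4.5)² = 11.1111, x_2* = 10.4.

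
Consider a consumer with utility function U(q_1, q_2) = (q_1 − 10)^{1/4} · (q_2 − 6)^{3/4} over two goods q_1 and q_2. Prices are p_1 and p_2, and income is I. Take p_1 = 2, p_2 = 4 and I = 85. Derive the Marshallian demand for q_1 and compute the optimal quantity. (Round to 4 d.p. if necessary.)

MRS = (1/3)·(q_2−6)/(q_1−10). Tangency with p_1/p_2 gives q_2−6 = 3·(p_1/p_2)·(q_1−10).
After buying the subsistence bundle (10, 6), a share 0.25 of the remaining income goes to q_1: q_1* = 10 + 0.25·(I − 10p_1 − 6p_2)/p_1.
Discretionary income = 85 − 10·2 − 6·4 = 41; q_1* = 10 + 0.25·41/2 = 15.125.

q_1* = 15.125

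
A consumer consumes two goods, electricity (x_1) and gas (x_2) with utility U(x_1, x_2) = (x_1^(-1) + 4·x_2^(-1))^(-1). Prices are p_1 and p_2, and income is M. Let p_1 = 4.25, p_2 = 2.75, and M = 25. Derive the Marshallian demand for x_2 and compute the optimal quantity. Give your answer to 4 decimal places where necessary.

x_2* = 5.6062

MU_x_1 ∝ x_1^(-2), MU_x_2 ∝ 4·x_2^(-2), so MRS = (1/4)·(x_2/x_1)^(2) = p_1/p_2.
Hence x_2/x_1 = (4·p_1/p_2)^(1/(2)), i.e. raised to the 0.5 power.
With the ratio pinned down, the budget gives x_1* = M/(p_1 + p_2·(x_2/x_1)) and x_2* = (x_2/x_1)·x_1*.
Numerically x_2/x_1 = 2.486326, so x_1* = 25/(4.25 + 2.75·2.486326) = 2.2548 and x_2* = 2.486326·2.2548 = 5.6062.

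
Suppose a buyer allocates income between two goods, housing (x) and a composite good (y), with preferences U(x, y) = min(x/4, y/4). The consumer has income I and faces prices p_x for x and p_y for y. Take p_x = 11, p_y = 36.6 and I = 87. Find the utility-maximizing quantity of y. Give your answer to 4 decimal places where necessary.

Here 4·11 + 4·36.6 = 190.4, giving y* = 1.8277.

y* = 1.8277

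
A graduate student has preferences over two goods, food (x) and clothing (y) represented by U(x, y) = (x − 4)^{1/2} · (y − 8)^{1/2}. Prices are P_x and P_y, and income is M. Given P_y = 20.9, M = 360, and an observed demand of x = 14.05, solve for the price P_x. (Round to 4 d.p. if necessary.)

P_x = 8

MRS = (y−8)/(x−4). Tangency with P_x/P_y gives y−8 = (P_x/P_y)·(x−4).
After buying the subsistence bundle (4, 8), a share 0.5 of the remaining income goes to x: x* = 4 + 0.5·(M − 4P_x − 8P_y)/P_x.
Set x* = 14.05 in the demand function and solve for P_x: P_x = 8.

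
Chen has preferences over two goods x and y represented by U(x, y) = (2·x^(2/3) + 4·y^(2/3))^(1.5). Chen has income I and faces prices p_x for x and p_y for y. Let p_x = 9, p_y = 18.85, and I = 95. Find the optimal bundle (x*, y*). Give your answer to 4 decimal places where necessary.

MRS = MU_x/MU_y = (1/2)·(y/x)^(1/3). Set equal to p_x/p_y.
Solve for the ratio: y/x = [2·p_x/p_y]^(3).
Substitute y = (y/x)·x into the budget: x* = I/(p_x + p_y·(y/x)).
Numerically y/x = 0.87073, so x* = 95/(9 + 18.85·0.87073) = 3.7382 and y* = 0.87073·3.7382 = 3.255.

x* = 3.7382, y* = 3.255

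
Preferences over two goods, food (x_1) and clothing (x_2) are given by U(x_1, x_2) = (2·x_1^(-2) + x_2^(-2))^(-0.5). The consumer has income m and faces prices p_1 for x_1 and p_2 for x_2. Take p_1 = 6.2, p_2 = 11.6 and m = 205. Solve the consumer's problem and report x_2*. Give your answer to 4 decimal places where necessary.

x_2* = 9.6582

From the CES first-order condition, 2·(x_2/x_1)^(3) = p_1/p_2.
Solve for the ratio: x_2/x_1 = [(1/2)·p_1/p_2]^(1/3).
Substitute x_2 = (x_2/x_1)·x_1 into the budget: x_1* = m/(p_1 + p_2·(x_2/x_1)).
Numerically x_2/x_1 = 0.644122, so x_1* = 205/(6.2 + 11.6·0.644122) = 14.9944 and x_2* = 0.644122·14.9944 = 9.6582.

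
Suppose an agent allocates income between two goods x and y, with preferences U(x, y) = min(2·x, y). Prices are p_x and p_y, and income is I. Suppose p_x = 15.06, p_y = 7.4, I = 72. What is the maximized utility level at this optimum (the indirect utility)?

V = 4.8225

With perfect complements, no substitution: consume in ratio x:y = 1:2.
Budget: p_x·x + p_y·2·x = I, so (p_x + 2·p_y)·x = I.
Demand: x*(p_x,p_y,I) = I/(p_x + 2·p_y), y* = 2·I/(p_x + 2·p_y).
Here 15.06 + 2·7.4 = 29.86, giving x* = 2.4113 and y* = 4.8225.
Utility at the optimum: U(2.4113, 4.8225) = 4.8225.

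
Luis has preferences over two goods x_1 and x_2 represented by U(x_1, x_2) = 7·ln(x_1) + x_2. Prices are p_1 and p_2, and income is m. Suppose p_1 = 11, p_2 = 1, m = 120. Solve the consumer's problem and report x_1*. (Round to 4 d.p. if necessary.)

Set MRS = p_1/p_2: (7/x_1)/1 = p_1/p_2.
So x_1*(p_1,p_2) = 7·p_2/p_1, independent of income; and x_2* = (m − 7·p_2)/p_2.
At the given prices: x_1* = 7·1/11 = 0.6364.

x_1* = 0.6364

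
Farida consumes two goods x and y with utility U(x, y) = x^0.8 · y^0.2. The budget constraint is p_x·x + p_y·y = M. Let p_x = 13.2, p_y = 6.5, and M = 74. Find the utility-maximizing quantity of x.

Tangency: MRS = 4·y/x = p_x/p_y.
Rearranging, p_y·y = (1/4)·p_x·x. Substituting into the budget gives p_x·x·(1 + (1/4)) = M.
Demand: x*(p_x,p_y,M) = 0.8·M/p_x and y* = 0.2·M/p_y.
At p_x=13.2, p_y=6.5, M=74: x* = 0.8·74/13.2 = 4.4848.

x* = 4.4848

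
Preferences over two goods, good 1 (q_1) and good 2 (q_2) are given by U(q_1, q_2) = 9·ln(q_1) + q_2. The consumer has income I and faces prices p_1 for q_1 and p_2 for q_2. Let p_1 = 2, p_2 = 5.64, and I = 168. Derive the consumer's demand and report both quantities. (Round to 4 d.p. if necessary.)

Set MRS = p_1/p_2: (9/q_1)/1 = p_1/p_2.
So q_1*(p_1,p_2) = 9·p_2/p_1, independent of income; and q_2* = (I − 9·p_2)/p_2.
At the given prices: q_1* = 9·5.64/2 = 25.38, and q_2* = 20.7872.

q_1* = 25.38, q_2* = 20.7872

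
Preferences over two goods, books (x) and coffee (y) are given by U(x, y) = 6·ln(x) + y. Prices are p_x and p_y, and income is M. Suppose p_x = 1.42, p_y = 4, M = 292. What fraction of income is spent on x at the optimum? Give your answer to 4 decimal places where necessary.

share on x = 0.0822

Set MRS = p_x/p_y: (6/x)/1 = p_x/p_y.
So x*(p_x,p_y) = 6·p_y/p_x, independent of income; and y* = (M − 6·p_y)/p_y.
At the given prices: x* = 6·4/1.42 = 16.9014, and y* = 67.
Expenditure on x: 1.42·16.9014 = 24; share = 0.0822.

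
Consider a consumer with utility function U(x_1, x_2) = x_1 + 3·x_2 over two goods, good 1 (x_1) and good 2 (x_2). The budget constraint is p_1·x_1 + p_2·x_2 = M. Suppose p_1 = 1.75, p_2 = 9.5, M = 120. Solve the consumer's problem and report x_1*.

x_1* = 68.5714

Perfect substitutes: compare marginal utility per dollar. 1/p_1 vs 3/p_2 → 0.5714 vs 0.3158.
x_1 gives more utility per dollar, so spend all income on x_1: x_1* = M/p_1, x_2* = 0.
Numerically: x_1* = 68.5714, x_2* = 0.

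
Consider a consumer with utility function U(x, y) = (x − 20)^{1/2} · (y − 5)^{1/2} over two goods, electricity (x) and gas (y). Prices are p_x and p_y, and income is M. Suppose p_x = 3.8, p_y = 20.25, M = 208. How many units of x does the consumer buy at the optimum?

MRS = (y−5)/(x−20). Tangency with p_x/p_y gives y−5 = (p_x/p_y)·(x−20).
After buying the subsistence bundle (20, 5), a share 0.5 of the remaining income goes to x: x* = 20 + 0.5·(M − 20p_x − 5p_y)/p_x.
Discretionary income = 208 − 20·3.8 − 5·20.25 = 30.75; x* = 20 + 0.5·30.75/3.8 = 24.0461.

x* = 24.0461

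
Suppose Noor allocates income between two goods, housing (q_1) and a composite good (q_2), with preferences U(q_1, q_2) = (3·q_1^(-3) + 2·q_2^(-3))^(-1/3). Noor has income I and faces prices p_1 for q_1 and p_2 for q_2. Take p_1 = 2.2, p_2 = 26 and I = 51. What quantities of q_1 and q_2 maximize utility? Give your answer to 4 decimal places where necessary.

q_1* = 3.4295, q_2* = 1.6714

With the ratio pinned down, the budget gives q_1* = I/(p_1 + p_2·(q_2/q_1)) and q_2* = (q_2/q_1)·q_1*.
Numerically q_2/q_1 = 0.487348, so q_1* = 51/(2.2 + 26·0.487348) = 3.4295 and q_2* = 0.487348·3.4295 = 1.6714.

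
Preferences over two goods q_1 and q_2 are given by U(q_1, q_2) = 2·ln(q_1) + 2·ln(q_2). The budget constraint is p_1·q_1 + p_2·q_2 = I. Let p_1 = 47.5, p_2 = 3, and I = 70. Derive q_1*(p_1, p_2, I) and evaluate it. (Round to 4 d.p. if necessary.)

MU_q_1/MU_q_2 = (2·q_2)/(2·q_1); tangency sets this equal to p_1/p_2.
So 2·p_2·q_2 = 2·p_1·q_1; combined with the budget, a share 0.5 of income goes to q_1.
Demand: q_1*(p_1,p_2,I) = 0.5·I/p_1 and q_2* = 0.5·I/p_2.
At p_1=47.5, p_2=3, I=70: q_1* = 0.5·70/47.5 = 0.7368.

q_1* = 0.7368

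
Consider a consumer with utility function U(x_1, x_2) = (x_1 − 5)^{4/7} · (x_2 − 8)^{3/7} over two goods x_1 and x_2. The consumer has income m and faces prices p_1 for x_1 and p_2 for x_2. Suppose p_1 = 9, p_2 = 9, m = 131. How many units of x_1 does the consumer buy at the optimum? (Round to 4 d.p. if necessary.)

MRS = (4/3)·(x_2−8)/(x_1−5). Tangency with p_1/p_2 gives x_2−8 = (3/4)·(p_1/p_2)·(x_1−5).
Substituting into the budget: x_1* = 5 + 4/7·(m − 5·p_1 − 8·p_2)/p_1, and x_2* = 8 + 3/7·(…)/p_2.
Discretionary income = 131 − 5·9 − 8·9 = 14; x_1* = 5 + 4/7·14/9 = 5.8889.

x_1* = 5.8889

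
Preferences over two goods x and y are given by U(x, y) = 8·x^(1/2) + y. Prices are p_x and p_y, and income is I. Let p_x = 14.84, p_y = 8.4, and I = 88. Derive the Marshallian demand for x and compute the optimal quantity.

Utility is quasi-linear in y; the FOC for x is 4/√x = p_x/p_y.
Solve: √x = 4·p_y/p_x, so x*(p_x,p_y) = (4·p_y/p_x)², and y* = (I − p_x·x*)/p_y.
Plugging in: x* = (4·8.4/14.84)² = 5.1264.

x* = 5.1264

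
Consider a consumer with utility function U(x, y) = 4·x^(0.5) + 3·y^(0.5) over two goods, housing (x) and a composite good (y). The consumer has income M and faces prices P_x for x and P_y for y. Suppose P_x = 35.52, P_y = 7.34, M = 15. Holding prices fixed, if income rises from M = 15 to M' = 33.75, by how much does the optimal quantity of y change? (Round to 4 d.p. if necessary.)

MU_x ∝ 4·x^(-0.5), MU_y ∝ 3·y^(-0.5), so MRS = (4/3)·(y/x)^(0.5) = P_x/P_y.
Solve for the ratio: y/x = [(3/4)·P_x/P_y]^(2).
With the ratio pinned down, the budget gives x* = M/(P_x + P_y·(y/x)) and y* = (y/x)·x*.
Numerically y/x = 13.172746, so x* = 15/(35.52 + 7.34·13.172746) = 0.1135 and y* = 13.172746·0.1135 = 1.4945.
At M' = 33.75: y* = 3.3627. Change: 3.3627 − 1.4945 = 1.8682.

Δy* = 1.8682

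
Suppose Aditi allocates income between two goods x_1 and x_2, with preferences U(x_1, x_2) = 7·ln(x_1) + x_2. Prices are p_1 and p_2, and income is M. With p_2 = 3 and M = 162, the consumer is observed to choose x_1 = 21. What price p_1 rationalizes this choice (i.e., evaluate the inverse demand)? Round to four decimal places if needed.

p_1 = 1

Set MRS = p_1/p_2: (7/x_1)/1 = p_1/p_2.
So x_1*(p_1,p_2) = 7·p_2/p_1, independent of income; and x_2* = (M − 7·p_2)/p_2.
Set x_1* = 21 in the demand function and solve for p_1: p_1 = 1.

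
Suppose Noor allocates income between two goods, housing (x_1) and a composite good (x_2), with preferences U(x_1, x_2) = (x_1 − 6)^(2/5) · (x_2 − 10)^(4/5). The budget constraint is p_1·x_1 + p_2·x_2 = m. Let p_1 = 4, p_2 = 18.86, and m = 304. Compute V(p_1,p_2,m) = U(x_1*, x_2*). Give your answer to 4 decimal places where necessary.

V = 5.7565

This is Cobb-Douglas in (x_1−6, x_2−10): tangency gives 0.4·p_2·(x_2−10) = 0.8·p_1·(x_1−6).
After buying the subsistence bundle (6, 10), a share 1/3 of the remaining income goes to x_1: x_1* = 6 + 1/3·(m − 6p_1 − 10p_2)/p_1.
Discretionary income = 304 − 6·4 − 10·18.86 = 91.4; x_1* = 6 + 1/3·91.4/4 = 13.6167; x_2* = 10 + 2/3·91.4/18.86 = 13.2308.
Utility at the optimum: U(13.6167, 13.2308) = 5.7565.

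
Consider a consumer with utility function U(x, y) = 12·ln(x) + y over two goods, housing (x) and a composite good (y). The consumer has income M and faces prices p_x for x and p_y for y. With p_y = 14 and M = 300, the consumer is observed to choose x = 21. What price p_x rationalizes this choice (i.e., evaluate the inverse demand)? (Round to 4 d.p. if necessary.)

p_x = 8

MU_x = 12/x, MU_y = 1. Tangency: 12/x = p_x/p_y.
So x*(p_x,p_y) = 12·p_y/p_x, independent of income; and y* = (M − 12·p_y)/p_y.
Set x* = 21 in the demand function and solve for p_x: p_x = 8.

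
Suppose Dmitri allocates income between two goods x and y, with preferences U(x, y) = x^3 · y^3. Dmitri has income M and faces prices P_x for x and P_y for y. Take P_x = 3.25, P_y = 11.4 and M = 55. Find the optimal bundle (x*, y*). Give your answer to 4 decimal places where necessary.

Tangency: MRS = y/x = P_x/P_y.
So 3·P_y·y = 3·P_x·x; combined with the budget, a share 0.5 of income goes to x.
Demand: x*(P_x,P_y,M) = 0.5·M/P_x and y* = 0.5·M/P_y.
At P_x=3.25, P_y=11.4, M=55: x* = 0.5·55/3.25 = 8.4615, y* = 2.4123.

x* = 8.4615, y* = 2.4123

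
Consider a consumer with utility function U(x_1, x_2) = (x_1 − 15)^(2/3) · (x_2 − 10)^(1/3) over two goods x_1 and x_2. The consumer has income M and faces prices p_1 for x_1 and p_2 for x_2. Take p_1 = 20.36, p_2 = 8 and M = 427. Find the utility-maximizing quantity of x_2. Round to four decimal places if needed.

x_2* = 11.7333

After buying the subsistence bundle (15, 10), a share 2/3 of the remaining income goes to x_1: x_1* = 15 + 2/3·(M − 15p_1 − 10p_2)/p_1.
Discretionary income = 427 − 15·20.36 − 10·8 = 41.6; x_2* = 10 + 1/3·41.6/8 = 11.7333.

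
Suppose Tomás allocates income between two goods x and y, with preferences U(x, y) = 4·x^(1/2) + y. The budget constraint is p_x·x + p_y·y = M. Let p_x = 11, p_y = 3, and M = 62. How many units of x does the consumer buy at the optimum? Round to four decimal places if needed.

x* = 0.2975

Utility is quasi-linear in y; the FOC for x is 2/√x = p_x/p_y.
Thus x* = (2·p_y/p_x)² — independent of M — with the rest of income spent on y.
Plugging in: x* = (2·3/11)² = 0.2975.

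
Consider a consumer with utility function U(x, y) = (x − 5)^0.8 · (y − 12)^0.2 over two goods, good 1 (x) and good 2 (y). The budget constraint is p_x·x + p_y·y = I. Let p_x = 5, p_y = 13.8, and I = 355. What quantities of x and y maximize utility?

x* = 31.304, y* = 14.3826

Let x' = x−5, y' = y−12. MRS = 4·y'/x' = p_x/p_y.
After buying the subsistence bundle (5, 12), a share 0.8 of the remaining income goes to x: x* = 5 + 0.8·(I − 5p_x − 12p_y)/p_x.
Discretionary income = 355 − 5·5 − 12·13.8 = 164.4; x* = 5 + 0.8·164.4/5 = 31.304; y* = 12 + 0.2·164.4/13.8 = 14.3826.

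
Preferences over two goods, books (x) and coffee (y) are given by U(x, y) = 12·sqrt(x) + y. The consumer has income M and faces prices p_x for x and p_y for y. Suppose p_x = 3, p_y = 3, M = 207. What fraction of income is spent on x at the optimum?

Set MRS = p_x/p_y: 6·x^(−1/2) = p_x/p_y.
Solve: √x = 6·p_y/p_x, so x*(p_x,p_y) = (6·p_y/p_x)², and y* = (M − p_x·x*)/p_y.
Plugging in: x* = (6·3/3)² = 36, y* = 33.
Expenditure on x: 3·36 = 108; share = 0.5217.

share on x = 0.5217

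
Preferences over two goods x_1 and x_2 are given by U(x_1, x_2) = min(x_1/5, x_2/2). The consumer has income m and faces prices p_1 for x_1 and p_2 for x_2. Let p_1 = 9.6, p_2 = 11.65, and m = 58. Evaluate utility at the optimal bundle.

Leontief preferences: the optimum is at the kink where x_1/5 = x_2/2, i.e. x_2 = (2/5)·x_1.
Budget: p_1·x_1 + p_2·(2/5)·x_1 = m, so (5·p_1 + 2·p_2)·x_1 = 5·m.
Demand: x_1*(p_1,p_2,m) = 5·m/(5·p_1 + 2·p_2), x_2* = 2·m/(5·p_1 + 2·p_2).
Here 5·9.6 + 2·11.65 = 71.3, giving x_1* = 4.0673 and x_2* = 1.6269.
Utility at the optimum: U(4.0673, 1.6269) = 0.8135.

V = 0.8135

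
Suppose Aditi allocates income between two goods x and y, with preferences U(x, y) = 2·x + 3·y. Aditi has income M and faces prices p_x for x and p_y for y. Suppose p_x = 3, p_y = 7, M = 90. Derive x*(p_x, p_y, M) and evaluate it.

x* = 30

Linear utility — the consumer picks whichever good has higher MU/price: 2/3 = 0.6667 vs 3/7 = 0.4286.
x gives more utility per dollar, so spend all income on x: x* = M/p_x, y* = 0.
Numerically: x* = 30, y* = 0.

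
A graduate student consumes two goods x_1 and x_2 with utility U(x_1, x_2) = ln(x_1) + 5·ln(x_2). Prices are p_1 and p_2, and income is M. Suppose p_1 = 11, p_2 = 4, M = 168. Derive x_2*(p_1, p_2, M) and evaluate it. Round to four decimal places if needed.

x_2* = 35

Tangency: MRS = (1/5)·x_2/x_1 = p_1/p_2.
So p_2·x_2 = 5·p_1·x_1; combined with the budget, a share 1/6 of income goes to x_1.
Demand: x_1*(p_1,p_2,M) = 1/6·M/p_1 and x_2* = 5/6·M/p_2.
At p_1=11, p_2=4, M=168: x_2* = 5/6·168/4 = 35.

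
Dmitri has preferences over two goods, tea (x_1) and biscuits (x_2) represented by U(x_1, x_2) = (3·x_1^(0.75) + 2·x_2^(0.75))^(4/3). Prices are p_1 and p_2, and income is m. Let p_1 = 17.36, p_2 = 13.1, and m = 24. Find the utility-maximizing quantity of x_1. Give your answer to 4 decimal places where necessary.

x_1* = 0.9471

From the CES first-order condition, (3/2)·(x_2/x_1)^(0.25) = p_1/p_2.
Hence x_2/x_1 = ((2/3)·p_1/p_2)^(1/(0.25)), i.e. raised to the 4 power.
With the ratio pinned down, the budget gives x_1* = m/(p_1 + p_2·(x_2/x_1)) and x_2* = (x_2/x_1)·x_1*.
Numerically x_2/x_1 = 0.609184, so x_1* = 24/(17.36 + 13.1·0.609184) = 0.9471.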